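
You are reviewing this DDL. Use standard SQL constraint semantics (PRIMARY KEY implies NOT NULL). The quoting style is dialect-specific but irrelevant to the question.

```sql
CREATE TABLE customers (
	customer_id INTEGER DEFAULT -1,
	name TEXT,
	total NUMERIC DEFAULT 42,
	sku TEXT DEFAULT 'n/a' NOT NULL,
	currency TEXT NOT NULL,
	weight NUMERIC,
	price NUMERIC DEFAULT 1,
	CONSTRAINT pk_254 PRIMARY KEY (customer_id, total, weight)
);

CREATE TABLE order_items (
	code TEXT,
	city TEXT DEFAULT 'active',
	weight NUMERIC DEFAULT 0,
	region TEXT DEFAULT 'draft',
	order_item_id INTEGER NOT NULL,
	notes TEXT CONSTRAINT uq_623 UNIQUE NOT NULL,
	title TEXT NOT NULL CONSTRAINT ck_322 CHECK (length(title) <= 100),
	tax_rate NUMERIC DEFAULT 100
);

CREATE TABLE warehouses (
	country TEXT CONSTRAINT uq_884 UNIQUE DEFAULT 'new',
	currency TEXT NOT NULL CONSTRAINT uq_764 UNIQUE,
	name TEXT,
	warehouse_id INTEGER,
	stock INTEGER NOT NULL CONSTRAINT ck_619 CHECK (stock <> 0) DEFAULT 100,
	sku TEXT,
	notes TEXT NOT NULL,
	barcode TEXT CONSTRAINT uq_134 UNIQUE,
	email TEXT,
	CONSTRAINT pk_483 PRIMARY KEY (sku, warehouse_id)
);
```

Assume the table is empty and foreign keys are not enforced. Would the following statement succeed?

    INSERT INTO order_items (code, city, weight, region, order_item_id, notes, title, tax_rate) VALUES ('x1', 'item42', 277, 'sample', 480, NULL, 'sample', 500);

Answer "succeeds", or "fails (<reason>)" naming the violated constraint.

notes is explicitly set to NULL, but notes is declared NOT NULL.

fails (NOT NULL on notes)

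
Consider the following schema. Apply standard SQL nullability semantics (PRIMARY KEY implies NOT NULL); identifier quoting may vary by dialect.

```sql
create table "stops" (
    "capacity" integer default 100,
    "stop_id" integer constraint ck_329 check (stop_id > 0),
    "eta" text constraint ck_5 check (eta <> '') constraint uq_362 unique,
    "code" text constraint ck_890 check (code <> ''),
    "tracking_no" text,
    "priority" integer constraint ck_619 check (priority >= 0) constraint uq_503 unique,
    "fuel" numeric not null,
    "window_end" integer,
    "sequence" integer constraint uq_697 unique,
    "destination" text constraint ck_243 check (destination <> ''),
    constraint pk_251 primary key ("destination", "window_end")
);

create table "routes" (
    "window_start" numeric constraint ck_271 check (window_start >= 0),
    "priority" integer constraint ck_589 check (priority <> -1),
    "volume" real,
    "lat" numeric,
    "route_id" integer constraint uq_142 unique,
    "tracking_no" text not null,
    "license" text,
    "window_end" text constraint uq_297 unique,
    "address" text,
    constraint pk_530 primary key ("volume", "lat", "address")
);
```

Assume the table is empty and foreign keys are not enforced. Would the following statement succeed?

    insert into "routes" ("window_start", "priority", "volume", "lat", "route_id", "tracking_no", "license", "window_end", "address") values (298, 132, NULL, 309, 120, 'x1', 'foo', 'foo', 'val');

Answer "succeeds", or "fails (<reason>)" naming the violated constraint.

volume is explicitly set to NULL, but volume is part of the PRIMARY KEY (implied NOT NULL).

fails (NOT NULL on volume)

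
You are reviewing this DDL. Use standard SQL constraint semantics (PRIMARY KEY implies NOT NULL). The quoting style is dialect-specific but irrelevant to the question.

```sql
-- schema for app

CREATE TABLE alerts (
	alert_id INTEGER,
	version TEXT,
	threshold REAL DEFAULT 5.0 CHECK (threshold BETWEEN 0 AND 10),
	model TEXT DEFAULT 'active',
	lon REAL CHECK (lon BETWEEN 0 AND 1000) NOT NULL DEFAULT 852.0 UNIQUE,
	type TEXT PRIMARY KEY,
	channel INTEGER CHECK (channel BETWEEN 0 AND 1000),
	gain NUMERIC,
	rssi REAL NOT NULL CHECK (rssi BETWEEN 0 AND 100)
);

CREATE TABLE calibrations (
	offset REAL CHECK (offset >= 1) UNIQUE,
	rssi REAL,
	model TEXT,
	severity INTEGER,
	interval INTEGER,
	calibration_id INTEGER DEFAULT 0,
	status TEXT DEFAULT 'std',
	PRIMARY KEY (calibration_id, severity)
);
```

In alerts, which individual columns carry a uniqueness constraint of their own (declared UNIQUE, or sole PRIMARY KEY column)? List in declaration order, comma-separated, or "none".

- alert_id: no UNIQUE or single-column PK constraint.
- version: no UNIQUE or single-column PK constraint.
- threshold: no UNIQUE or single-column PK constraint.
- model: no UNIQUE or single-column PK constraint.
- lon: declared UNIQUE → unique.
- type: single-column PRIMARY KEY → unique.
- channel: no UNIQUE or single-column PK constraint.
- gain: no UNIQUE or single-column PK constraint.
- rssi: no UNIQUE or single-column PK constraint.

lon, type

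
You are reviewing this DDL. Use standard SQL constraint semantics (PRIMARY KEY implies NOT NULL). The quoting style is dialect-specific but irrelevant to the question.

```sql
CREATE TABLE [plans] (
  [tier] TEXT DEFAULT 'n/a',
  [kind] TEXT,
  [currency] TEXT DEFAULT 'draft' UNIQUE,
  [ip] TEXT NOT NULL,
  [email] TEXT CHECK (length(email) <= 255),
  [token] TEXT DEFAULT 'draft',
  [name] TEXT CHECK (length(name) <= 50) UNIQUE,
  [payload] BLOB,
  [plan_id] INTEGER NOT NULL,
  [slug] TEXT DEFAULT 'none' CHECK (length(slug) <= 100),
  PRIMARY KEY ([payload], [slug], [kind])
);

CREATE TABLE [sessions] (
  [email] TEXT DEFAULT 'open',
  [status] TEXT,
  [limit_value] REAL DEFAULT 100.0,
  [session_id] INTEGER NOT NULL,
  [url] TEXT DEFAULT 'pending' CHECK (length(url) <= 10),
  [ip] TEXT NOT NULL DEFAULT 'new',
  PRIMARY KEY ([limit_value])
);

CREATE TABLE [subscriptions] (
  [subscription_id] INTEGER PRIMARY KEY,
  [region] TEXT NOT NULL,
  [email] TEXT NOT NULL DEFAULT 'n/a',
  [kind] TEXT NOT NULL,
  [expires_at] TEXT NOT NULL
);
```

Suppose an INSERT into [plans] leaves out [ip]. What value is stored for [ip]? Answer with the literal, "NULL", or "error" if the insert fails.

error

ip has no DEFAULT clause.
Omitting it would insert NULL, but it is declared NOT NULL, so the INSERT fails.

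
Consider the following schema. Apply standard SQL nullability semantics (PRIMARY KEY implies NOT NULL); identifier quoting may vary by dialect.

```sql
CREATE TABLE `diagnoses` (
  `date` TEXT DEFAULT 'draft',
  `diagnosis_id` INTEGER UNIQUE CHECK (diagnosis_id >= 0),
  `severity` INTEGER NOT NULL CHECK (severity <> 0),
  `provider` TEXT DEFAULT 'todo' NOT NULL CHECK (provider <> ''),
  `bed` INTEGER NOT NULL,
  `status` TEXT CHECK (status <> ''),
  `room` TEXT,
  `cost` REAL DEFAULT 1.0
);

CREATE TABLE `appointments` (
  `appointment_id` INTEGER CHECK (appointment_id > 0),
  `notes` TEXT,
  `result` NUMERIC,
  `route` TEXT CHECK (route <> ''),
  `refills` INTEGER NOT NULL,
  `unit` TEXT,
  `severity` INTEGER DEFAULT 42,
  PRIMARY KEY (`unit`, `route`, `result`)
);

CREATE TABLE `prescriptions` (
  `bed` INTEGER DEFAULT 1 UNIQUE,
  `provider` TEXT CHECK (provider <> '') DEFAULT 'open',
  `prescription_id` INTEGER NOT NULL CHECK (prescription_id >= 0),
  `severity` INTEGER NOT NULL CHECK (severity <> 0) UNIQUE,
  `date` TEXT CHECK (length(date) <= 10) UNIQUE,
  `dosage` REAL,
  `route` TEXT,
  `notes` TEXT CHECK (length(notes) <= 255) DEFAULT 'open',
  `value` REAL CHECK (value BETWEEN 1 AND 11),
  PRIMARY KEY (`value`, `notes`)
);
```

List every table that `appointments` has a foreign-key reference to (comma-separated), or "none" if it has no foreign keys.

No column in appointments has a REFERENCES clause.

none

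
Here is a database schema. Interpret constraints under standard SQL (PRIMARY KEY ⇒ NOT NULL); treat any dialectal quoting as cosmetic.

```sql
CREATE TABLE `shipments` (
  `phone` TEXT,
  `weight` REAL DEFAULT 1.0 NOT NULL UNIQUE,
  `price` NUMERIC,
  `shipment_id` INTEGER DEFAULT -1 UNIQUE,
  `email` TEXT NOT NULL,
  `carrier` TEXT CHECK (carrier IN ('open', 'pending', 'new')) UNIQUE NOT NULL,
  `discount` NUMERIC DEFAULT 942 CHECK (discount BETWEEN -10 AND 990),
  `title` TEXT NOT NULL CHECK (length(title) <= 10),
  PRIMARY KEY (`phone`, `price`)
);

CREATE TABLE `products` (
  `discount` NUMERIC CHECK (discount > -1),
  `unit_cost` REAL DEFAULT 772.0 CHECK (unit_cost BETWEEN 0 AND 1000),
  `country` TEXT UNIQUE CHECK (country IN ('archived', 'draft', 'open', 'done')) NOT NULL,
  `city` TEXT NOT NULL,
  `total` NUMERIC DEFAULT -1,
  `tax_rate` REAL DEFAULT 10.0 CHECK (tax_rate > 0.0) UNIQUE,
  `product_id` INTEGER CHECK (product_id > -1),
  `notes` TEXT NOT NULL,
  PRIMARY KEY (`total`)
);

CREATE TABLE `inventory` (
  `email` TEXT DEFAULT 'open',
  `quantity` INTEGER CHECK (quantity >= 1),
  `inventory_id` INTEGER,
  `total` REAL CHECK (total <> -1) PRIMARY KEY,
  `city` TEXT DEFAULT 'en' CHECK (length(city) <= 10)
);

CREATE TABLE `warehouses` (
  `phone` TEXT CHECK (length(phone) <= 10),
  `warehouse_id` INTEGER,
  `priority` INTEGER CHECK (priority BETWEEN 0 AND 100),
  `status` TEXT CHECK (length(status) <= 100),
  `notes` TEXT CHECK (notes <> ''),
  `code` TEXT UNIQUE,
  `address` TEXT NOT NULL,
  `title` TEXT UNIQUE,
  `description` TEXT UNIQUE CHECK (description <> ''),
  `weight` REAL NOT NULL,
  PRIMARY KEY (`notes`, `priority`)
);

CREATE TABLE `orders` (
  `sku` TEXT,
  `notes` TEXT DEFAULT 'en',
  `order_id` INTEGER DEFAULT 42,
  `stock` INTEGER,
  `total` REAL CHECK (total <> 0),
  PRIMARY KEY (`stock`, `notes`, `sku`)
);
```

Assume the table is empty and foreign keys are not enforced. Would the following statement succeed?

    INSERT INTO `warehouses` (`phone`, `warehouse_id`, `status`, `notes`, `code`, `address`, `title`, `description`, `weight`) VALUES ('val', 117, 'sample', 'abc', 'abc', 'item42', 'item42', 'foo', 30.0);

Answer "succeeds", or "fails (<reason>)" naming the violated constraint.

fails (NOT NULL on priority)

priority is omitted from the column list and has no DEFAULT, so it would receive NULL.
But priority is part of the PRIMARY KEY (implied NOT NULL).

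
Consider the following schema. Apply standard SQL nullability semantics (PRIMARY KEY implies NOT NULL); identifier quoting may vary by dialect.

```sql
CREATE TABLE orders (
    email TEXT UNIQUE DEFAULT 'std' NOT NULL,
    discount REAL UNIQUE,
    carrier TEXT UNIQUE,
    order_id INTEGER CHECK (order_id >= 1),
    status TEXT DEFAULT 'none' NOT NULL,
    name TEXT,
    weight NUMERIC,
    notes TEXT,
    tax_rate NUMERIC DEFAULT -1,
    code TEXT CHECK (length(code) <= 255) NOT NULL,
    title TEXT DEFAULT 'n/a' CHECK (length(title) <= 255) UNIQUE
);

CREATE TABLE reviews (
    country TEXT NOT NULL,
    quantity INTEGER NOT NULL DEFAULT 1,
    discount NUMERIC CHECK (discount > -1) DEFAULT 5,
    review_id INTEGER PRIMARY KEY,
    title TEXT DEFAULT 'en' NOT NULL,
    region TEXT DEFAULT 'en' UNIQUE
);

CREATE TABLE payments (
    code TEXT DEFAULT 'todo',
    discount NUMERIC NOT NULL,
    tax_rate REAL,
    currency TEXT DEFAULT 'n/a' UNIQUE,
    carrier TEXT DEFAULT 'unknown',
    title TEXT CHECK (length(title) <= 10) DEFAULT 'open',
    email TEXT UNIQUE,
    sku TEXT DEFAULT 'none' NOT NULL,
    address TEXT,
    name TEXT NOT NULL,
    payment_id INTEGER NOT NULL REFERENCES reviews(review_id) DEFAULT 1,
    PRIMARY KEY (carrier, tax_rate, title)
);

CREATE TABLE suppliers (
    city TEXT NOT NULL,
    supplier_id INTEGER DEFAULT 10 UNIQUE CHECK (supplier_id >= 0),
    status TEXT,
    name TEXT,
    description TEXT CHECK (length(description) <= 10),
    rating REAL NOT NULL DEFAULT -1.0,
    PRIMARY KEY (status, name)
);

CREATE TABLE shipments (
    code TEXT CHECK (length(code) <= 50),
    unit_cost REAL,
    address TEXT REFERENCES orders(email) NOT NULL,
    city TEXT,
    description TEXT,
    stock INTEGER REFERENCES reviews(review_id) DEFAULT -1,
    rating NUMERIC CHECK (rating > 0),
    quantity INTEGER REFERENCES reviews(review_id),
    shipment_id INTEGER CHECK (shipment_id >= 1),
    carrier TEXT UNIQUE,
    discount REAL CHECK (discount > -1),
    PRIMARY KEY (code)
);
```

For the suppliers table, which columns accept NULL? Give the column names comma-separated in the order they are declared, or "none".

supplier_id, description

- city: declared NOT NULL → not nullable.
- supplier_id: CHECK does not forbid NULL (a CHECK constraint passes when its expression is NULL) → nullable.
- status: part of the PRIMARY KEY, which implies NOT NULL → not nullable.
- name: part of the PRIMARY KEY, which implies NOT NULL → not nullable.
- description: CHECK does not forbid NULL (a CHECK constraint passes when its expression is NULL) → nullable.
- rating: declared NOT NULL → not nullable.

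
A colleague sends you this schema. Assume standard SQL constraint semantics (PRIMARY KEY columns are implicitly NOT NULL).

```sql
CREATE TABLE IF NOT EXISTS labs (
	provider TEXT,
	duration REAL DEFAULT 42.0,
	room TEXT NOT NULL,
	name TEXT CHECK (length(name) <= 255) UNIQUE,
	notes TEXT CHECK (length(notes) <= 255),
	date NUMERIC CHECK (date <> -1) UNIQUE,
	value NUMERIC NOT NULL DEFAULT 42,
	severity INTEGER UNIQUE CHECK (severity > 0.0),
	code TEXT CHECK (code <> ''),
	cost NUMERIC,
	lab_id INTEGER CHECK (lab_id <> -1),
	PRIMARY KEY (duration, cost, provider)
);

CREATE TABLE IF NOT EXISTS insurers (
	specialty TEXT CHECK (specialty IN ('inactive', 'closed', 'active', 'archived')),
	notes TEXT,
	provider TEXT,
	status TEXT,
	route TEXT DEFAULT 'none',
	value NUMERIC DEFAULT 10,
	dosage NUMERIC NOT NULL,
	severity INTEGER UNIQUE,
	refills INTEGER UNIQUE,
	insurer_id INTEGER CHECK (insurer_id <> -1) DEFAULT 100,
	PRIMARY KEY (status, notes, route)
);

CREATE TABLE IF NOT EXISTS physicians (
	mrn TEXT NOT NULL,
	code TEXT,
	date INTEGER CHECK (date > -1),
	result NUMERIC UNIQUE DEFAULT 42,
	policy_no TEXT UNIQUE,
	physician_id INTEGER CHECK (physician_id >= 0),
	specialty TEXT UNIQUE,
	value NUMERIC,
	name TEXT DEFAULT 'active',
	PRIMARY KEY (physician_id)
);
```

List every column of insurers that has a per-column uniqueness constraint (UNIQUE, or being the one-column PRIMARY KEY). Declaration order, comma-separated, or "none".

- specialty: no UNIQUE or single-column PK constraint.
- notes: part of a composite PRIMARY KEY — only the tuple is unique, not this column on its own.
- provider: no UNIQUE or single-column PK constraint.
- status: part of a composite PRIMARY KEY — only the tuple is unique, not this column on its own.
- route: part of a composite PRIMARY KEY — only the tuple is unique, not this column on its own.
- value: no UNIQUE or single-column PK constraint.
- dosage: no UNIQUE or single-column PK constraint.
- severity: declared UNIQUE → unique.
- refills: declared UNIQUE → unique.
- insurer_id: no UNIQUE or single-column PK constraint.

severity, refills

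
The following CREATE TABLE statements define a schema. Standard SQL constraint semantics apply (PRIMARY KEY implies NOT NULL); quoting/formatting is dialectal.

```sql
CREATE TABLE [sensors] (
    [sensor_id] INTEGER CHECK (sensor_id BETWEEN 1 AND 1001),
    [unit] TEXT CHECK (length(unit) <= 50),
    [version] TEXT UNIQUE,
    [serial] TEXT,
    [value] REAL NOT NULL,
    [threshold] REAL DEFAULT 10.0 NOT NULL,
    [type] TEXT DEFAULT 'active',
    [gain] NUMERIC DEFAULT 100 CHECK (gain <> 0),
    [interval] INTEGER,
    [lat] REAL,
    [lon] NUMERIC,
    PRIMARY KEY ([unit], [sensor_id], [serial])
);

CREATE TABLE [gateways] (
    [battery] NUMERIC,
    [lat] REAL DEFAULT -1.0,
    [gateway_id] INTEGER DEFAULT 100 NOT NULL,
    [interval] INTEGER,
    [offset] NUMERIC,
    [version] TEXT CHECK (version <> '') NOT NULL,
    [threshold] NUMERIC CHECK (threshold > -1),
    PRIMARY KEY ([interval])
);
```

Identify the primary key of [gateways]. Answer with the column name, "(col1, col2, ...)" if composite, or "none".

interval is declared PRIMARY KEY as a table-level PRIMARY KEY clause.

interval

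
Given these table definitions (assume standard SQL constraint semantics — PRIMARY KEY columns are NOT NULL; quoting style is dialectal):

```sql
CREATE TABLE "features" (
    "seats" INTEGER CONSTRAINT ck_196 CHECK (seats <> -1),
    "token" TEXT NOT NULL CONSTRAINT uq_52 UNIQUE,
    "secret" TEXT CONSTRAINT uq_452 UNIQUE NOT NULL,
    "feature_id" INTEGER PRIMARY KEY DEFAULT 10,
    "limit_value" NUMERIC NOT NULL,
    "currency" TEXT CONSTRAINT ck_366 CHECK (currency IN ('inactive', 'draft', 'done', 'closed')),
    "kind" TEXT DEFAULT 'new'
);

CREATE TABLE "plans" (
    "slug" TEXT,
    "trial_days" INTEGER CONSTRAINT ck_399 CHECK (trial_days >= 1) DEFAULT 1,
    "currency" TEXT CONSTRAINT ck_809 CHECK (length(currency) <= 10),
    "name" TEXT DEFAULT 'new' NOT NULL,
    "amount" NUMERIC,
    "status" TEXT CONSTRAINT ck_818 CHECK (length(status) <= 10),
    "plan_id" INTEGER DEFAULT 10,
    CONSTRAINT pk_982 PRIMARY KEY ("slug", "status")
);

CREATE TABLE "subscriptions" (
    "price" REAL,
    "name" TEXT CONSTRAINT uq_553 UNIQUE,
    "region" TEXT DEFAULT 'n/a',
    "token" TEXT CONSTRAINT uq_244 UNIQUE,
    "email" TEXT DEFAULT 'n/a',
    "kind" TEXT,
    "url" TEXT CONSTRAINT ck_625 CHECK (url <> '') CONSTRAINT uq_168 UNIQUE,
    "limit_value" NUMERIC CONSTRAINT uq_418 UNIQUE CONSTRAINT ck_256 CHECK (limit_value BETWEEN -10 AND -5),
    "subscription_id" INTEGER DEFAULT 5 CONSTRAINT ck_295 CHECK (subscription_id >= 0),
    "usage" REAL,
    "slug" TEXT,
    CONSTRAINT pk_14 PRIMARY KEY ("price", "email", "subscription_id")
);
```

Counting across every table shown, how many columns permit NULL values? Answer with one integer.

15

features: 3 nullable (seats, currency, kind — PK (feature_id) and explicit NOT NULL columns excluded).
plans: 4 nullable (trial_days, currency, amount, plan_id — PK (slug, status) and explicit NOT NULL columns excluded).
subscriptions: 8 nullable (name, region, token, kind, url, limit_value, usage, slug — PK (price, email, subscription_id) and explicit NOT NULL columns excluded).
Total: 3 + 4 + 8 = 15.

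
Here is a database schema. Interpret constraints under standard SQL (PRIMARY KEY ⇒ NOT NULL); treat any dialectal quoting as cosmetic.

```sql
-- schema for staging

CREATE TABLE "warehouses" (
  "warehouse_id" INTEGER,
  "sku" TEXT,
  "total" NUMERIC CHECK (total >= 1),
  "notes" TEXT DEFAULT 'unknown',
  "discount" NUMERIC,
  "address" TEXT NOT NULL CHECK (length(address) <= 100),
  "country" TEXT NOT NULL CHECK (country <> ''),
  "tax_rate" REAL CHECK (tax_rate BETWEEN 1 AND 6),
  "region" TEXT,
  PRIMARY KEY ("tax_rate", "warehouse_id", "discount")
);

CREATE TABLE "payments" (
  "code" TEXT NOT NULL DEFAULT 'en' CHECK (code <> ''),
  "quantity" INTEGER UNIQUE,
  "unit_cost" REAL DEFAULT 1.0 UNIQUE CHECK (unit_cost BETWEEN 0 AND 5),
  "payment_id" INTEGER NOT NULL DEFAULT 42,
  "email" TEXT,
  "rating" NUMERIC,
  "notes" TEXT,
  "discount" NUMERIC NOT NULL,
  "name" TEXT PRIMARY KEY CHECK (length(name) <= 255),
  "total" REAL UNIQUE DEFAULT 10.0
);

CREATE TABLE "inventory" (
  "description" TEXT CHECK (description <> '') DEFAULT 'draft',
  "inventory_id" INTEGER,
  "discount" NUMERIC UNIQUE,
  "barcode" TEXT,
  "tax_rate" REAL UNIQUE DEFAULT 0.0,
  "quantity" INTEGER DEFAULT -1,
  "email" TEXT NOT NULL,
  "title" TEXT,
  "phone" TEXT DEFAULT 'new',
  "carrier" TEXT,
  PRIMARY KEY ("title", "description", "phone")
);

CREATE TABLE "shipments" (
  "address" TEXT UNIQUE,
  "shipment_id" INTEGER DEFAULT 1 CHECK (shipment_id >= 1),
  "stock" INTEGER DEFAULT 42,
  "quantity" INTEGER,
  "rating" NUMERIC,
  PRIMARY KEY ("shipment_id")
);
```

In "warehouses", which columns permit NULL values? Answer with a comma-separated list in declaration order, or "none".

sku, total, notes, region

- warehouse_id: part of the PRIMARY KEY, which implies NOT NULL → not nullable.
- sku: no NOT NULL constraint applies → nullable.
- total: CHECK does not forbid NULL (a CHECK constraint passes when its expression is NULL) → nullable.
- notes: DEFAULT only fills an omitted column; an explicit NULL is still allowed → nullable.
- discount: part of the PRIMARY KEY, which implies NOT NULL → not nullable.
- address: declared NOT NULL → not nullable.
- country: declared NOT NULL → not nullable.
- tax_rate: part of the PRIMARY KEY, which implies NOT NULL → not nullable.
- region: no NOT NULL constraint applies → nullable.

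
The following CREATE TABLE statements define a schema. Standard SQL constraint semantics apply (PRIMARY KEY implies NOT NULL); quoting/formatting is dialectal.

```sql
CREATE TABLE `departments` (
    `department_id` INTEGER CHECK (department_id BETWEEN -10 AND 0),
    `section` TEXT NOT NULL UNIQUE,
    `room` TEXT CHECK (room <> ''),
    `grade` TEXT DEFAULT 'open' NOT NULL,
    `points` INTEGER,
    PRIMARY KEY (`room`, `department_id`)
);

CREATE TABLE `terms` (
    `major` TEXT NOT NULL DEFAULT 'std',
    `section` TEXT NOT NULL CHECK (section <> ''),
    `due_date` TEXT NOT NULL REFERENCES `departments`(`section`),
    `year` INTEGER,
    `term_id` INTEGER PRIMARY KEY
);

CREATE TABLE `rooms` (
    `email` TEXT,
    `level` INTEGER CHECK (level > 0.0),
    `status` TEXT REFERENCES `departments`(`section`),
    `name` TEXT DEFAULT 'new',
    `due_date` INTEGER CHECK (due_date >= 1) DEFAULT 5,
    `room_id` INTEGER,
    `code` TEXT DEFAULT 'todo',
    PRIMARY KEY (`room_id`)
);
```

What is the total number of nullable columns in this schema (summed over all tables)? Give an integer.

departments: 1 nullable (points — PK (room, department_id) and explicit NOT NULL columns excluded).
terms: 1 nullable (year — PK (term_id) and explicit NOT NULL columns excluded).
rooms: 6 nullable (email, level, status, name, due_date, code — PK (room_id) and explicit NOT NULL columns excluded).
Total: 1 + 1 + 6 = 8.

8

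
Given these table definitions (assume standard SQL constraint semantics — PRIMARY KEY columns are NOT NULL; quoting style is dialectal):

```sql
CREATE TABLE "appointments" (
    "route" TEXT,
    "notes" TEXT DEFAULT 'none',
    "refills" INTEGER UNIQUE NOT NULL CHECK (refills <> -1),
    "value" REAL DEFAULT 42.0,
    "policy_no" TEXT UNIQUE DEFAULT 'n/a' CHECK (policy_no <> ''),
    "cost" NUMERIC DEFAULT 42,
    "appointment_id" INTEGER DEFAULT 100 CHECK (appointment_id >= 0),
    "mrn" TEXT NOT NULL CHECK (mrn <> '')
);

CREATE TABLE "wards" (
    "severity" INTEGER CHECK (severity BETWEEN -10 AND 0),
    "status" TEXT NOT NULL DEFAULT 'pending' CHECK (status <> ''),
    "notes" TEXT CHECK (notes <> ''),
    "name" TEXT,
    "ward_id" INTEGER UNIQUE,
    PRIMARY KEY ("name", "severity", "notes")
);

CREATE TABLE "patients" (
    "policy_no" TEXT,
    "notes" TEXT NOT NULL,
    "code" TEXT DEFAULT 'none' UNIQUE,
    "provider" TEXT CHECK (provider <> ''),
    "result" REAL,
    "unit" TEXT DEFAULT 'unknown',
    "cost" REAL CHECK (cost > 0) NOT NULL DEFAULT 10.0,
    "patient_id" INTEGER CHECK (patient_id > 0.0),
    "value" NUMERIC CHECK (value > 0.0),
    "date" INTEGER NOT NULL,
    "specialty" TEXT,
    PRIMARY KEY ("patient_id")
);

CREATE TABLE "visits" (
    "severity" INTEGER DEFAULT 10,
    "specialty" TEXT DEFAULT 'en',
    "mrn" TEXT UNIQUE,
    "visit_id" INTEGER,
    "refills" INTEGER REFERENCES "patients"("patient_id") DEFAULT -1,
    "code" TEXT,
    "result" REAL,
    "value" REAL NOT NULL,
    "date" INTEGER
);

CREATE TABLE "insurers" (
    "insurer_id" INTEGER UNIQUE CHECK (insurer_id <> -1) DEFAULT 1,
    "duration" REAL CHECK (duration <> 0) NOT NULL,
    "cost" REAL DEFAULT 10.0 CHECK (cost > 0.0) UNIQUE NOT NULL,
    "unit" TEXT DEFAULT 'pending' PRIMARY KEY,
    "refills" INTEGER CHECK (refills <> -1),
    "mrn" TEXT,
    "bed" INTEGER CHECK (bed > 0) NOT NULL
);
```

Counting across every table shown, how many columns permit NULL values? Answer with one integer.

25

appointments: 6 nullable (route, notes, value, policy_no, cost, appointment_id — PK none and explicit NOT NULL columns excluded).
wards: 1 nullable (ward_id — PK (name, severity, notes) and explicit NOT NULL columns excluded).
patients: 7 nullable (policy_no, code, provider, result, unit, value, specialty — PK (patient_id) and explicit NOT NULL columns excluded).
visits: 8 nullable (severity, specialty, mrn, visit_id, refills, code, result, date — PK none and explicit NOT NULL columns excluded).
insurers: 3 nullable (insurer_id, refills, mrn — PK (unit) and explicit NOT NULL columns excluded).
Total: 6 + 1 + 7 + 8 + 3 = 25.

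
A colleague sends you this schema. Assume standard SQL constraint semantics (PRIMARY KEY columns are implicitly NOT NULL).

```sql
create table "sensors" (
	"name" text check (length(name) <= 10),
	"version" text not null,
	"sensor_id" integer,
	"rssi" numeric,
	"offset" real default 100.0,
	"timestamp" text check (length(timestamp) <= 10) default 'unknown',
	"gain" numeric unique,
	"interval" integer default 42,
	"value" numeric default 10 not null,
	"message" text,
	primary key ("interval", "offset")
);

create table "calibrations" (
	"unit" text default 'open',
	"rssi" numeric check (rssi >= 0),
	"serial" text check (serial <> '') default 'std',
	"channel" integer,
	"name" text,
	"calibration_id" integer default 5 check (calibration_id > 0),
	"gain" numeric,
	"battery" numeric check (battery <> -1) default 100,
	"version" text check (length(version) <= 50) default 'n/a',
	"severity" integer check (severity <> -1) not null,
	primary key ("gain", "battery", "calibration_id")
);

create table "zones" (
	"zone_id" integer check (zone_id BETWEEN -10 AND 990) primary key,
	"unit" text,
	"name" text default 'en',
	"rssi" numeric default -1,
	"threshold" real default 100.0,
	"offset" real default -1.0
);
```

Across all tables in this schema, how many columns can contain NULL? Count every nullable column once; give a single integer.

17

sensors: 6 nullable (name, sensor_id, rssi, timestamp, gain, message — PK (interval, offset) and explicit NOT NULL columns excluded).
calibrations: 6 nullable (unit, rssi, serial, channel, name, version — PK (gain, battery, calibration_id) and explicit NOT NULL columns excluded).
zones: 5 nullable (unit, name, rssi, threshold, offset — PK (zone_id) and explicit NOT NULL columns excluded).
Total: 6 + 6 + 5 = 17.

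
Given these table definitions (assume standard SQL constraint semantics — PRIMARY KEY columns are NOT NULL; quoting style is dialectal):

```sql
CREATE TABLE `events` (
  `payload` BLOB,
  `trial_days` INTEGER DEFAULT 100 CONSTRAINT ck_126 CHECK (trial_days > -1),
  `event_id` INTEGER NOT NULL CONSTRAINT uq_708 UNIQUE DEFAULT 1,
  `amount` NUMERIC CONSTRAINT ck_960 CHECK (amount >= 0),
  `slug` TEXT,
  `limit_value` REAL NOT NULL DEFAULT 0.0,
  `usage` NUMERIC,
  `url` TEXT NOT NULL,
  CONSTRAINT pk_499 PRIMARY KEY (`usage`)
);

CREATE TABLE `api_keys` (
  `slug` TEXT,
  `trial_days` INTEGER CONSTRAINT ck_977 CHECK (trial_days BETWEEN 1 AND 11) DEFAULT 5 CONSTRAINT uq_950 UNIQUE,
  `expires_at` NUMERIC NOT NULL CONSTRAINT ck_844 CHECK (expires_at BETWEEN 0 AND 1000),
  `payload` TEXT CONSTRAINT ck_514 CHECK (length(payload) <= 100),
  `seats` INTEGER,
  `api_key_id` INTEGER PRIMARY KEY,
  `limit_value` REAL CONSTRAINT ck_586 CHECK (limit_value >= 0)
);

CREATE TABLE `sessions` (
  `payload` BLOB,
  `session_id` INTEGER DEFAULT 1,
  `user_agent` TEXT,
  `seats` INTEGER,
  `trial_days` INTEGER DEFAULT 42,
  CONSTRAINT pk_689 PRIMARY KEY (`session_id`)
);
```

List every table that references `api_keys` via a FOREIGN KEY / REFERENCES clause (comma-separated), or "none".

none

No REFERENCES clause anywhere in the schema names api_keys.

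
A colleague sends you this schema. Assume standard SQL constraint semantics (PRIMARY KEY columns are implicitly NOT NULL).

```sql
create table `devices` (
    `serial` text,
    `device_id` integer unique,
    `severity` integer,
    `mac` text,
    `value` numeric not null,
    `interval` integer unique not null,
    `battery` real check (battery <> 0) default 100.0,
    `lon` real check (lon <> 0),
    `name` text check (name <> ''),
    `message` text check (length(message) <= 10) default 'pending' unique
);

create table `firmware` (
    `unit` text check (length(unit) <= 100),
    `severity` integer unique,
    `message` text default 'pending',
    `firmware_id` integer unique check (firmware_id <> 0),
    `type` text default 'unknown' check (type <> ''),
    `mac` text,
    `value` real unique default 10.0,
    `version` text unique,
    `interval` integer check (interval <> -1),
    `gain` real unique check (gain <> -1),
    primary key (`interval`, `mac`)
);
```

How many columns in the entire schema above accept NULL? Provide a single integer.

16

devices: 8 nullable (serial, device_id, severity, mac, battery, lon, name, message — PK none and explicit NOT NULL columns excluded).
firmware: 8 nullable (unit, severity, message, firmware_id, type, value, version, gain — PK (interval, mac) and explicit NOT NULL columns excluded).
Total: 8 + 8 = 16.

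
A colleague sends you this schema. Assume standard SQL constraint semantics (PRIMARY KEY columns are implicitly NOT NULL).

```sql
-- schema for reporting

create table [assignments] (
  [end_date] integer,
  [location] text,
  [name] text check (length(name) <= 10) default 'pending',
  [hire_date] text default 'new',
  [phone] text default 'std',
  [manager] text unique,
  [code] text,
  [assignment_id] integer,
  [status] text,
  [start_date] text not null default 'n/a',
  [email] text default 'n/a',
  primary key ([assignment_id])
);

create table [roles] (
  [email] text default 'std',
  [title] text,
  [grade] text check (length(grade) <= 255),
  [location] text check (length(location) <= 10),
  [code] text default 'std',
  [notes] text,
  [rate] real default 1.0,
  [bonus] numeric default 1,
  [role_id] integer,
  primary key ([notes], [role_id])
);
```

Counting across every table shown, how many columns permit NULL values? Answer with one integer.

assignments: 9 nullable (end_date, location, name, hire_date, phone, manager, code, status, email — PK (assignment_id) and explicit NOT NULL columns excluded).
roles: 7 nullable (email, title, grade, location, code, rate, bonus — PK (notes, role_id) and explicit NOT NULL columns excluded).
Total: 9 + 7 = 16.

16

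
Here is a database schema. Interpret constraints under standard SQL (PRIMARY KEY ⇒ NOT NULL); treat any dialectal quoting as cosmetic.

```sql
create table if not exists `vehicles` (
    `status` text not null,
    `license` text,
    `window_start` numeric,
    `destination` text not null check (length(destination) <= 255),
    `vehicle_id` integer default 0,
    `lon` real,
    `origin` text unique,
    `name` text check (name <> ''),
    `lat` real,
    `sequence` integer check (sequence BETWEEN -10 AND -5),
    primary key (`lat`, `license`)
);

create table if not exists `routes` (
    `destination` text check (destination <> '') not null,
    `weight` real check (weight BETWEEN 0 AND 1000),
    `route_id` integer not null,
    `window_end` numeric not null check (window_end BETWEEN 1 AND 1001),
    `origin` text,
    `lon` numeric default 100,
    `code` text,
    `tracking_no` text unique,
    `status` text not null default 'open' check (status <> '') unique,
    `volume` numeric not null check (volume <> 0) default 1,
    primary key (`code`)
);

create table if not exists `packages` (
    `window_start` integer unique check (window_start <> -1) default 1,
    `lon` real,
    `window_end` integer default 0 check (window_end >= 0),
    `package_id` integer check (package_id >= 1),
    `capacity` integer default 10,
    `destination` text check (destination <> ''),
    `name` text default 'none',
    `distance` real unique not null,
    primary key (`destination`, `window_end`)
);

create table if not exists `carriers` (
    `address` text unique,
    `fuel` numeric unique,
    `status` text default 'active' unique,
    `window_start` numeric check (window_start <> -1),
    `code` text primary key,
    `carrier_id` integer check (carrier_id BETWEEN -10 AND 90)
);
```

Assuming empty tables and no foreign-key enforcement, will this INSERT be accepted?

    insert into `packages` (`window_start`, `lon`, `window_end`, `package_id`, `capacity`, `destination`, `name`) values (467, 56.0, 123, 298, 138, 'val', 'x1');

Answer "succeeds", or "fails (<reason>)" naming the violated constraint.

distance is omitted from the column list and has no DEFAULT, so it would receive NULL.
But distance is declared NOT NULL.

fails (NOT NULL on distance)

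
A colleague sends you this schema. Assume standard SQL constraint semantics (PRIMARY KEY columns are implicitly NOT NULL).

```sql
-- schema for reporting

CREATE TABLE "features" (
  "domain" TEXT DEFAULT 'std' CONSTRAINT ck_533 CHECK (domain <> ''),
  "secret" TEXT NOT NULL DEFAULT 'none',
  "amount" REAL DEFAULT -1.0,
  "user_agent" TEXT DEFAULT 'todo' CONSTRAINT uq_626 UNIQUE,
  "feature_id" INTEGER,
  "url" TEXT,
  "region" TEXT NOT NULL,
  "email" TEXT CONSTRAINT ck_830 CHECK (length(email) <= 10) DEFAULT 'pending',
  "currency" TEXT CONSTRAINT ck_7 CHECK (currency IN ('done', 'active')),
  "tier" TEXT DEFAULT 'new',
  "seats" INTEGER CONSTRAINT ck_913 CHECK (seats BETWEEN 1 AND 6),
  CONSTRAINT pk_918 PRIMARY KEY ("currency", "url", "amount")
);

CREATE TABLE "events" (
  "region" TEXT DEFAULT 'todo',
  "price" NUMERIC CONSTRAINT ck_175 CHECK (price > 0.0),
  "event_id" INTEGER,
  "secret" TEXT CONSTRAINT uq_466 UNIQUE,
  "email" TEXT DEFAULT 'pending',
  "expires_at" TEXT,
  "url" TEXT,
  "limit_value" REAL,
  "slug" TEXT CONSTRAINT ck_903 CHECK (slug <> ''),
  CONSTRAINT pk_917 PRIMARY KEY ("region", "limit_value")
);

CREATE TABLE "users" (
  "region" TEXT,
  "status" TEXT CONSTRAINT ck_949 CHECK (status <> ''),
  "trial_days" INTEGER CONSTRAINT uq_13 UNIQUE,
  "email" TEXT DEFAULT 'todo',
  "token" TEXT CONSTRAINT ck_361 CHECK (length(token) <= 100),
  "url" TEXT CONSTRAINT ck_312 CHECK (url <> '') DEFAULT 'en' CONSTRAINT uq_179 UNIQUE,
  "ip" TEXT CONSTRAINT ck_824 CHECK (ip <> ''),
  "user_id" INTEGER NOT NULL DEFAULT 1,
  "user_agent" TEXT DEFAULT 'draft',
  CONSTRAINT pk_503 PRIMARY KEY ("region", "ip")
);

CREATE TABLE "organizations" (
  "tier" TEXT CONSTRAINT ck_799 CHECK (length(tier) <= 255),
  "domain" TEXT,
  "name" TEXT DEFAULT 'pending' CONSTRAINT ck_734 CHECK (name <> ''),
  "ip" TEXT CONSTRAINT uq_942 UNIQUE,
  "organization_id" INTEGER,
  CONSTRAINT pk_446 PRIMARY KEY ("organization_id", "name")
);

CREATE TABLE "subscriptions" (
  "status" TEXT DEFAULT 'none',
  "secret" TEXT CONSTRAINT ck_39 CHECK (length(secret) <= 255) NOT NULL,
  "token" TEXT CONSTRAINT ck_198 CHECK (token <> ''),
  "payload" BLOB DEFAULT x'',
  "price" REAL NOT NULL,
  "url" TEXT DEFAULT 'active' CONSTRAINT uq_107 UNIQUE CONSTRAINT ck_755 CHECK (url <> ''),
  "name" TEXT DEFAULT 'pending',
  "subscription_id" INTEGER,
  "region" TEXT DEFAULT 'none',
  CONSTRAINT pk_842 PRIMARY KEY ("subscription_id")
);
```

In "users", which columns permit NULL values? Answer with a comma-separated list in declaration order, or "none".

- region: part of the PRIMARY KEY, which implies NOT NULL → not nullable.
- status: CHECK does not forbid NULL (a CHECK constraint passes when its expression is NULL) → nullable.
- trial_days: UNIQUE does not imply NOT NULL → nullable.
- email: DEFAULT only fills an omitted column; an explicit NULL is still allowed → nullable.
- token: CHECK does not forbid NULL (a CHECK constraint passes when its expression is NULL) → nullable.
- url: CHECK does not forbid NULL (a CHECK constraint passes when its expression is NULL) → nullable.
- ip: part of the PRIMARY KEY, which implies NOT NULL → not nullable.
- user_id: declared NOT NULL → not nullable.
- user_agent: DEFAULT only fills an omitted column; an explicit NULL is still allowed → nullable.

status, trial_days, email, token, url, user_agent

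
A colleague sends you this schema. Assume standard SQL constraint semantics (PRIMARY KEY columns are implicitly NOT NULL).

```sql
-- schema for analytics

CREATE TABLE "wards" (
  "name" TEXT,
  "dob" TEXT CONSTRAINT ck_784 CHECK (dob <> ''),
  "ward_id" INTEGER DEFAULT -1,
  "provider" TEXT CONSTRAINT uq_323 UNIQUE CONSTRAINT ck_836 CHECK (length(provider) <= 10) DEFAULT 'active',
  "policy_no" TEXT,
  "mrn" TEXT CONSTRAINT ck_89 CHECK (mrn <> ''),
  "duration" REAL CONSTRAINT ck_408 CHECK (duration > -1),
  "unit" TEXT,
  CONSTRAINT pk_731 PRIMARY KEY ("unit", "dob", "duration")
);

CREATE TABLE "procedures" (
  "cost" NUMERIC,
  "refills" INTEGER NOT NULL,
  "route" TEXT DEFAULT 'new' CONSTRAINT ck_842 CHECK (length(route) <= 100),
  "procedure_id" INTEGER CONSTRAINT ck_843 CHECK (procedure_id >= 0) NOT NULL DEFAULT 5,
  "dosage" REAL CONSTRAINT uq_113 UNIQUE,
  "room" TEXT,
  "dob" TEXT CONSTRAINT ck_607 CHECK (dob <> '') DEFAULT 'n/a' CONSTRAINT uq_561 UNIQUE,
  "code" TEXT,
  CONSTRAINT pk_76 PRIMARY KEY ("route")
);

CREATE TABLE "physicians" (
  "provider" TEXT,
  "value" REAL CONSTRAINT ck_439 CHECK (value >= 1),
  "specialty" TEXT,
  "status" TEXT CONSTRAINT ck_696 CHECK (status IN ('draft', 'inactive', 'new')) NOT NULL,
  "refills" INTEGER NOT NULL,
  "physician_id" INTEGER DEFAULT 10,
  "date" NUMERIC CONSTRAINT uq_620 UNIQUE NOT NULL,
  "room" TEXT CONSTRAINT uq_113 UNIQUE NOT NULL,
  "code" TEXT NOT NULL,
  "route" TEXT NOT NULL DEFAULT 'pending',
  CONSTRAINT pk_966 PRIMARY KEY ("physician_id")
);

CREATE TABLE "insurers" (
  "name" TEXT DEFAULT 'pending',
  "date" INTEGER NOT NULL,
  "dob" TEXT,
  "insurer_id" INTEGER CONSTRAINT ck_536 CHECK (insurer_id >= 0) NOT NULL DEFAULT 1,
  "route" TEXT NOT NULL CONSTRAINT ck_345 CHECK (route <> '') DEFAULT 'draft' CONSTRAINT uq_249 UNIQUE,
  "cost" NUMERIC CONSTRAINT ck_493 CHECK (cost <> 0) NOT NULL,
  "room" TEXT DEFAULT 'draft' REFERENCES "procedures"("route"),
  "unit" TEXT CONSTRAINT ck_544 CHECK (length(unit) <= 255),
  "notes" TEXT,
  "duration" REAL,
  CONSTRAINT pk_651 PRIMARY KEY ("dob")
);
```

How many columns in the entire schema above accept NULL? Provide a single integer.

18

wards: 5 nullable (name, ward_id, provider, policy_no, mrn — PK (unit, dob, duration) and explicit NOT NULL columns excluded).
procedures: 5 nullable (cost, dosage, room, dob, code — PK (route) and explicit NOT NULL columns excluded).
physicians: 3 nullable (provider, value, specialty — PK (physician_id) and explicit NOT NULL columns excluded).
insurers: 5 nullable (name, room, unit, notes, duration — PK (dob) and explicit NOT NULL columns excluded).
Total: 5 + 5 + 3 + 5 = 18.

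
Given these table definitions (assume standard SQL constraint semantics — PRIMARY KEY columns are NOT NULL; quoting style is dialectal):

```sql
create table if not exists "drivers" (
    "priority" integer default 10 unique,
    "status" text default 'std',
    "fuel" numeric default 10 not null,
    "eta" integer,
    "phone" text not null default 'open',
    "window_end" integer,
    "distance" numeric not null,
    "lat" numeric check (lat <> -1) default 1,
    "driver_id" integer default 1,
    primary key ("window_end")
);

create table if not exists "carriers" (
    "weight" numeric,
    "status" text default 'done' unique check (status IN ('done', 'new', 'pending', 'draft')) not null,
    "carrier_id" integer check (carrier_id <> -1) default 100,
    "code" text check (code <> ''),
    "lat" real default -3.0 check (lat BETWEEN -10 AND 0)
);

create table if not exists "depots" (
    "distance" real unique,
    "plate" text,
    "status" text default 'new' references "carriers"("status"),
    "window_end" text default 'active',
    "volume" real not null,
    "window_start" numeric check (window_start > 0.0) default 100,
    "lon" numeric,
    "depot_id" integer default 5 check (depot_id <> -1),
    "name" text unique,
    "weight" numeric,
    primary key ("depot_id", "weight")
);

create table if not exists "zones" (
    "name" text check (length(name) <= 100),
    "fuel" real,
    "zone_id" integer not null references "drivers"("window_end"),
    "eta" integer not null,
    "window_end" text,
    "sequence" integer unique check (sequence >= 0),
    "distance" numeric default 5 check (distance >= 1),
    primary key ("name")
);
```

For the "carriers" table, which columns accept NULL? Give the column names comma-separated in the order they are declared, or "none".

weight, carrier_id, code, lat

- weight: no NOT NULL constraint applies → nullable.
- status: declared NOT NULL → not nullable.
- carrier_id: CHECK does not forbid NULL (a CHECK constraint passes when its expression is NULL) → nullable.
- code: CHECK does not forbid NULL (a CHECK constraint passes when its expression is NULL) → nullable.
- lat: CHECK does not forbid NULL (a CHECK constraint passes when its expression is NULL) → nullable.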